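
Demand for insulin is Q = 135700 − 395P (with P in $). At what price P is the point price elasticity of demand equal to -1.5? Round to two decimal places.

206.13

Ed = −395P/(135700 − 395P). Set this equal to -1.5:
395P = 1.5·(135700 − 395P) ⇒ 395P(1 + 1.5) = 1.5·135700
P = 1.5·135700 / (395·2.5) = 206.1265…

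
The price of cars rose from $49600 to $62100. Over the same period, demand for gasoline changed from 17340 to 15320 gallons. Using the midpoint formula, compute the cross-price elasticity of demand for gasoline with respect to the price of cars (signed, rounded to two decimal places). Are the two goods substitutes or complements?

%ΔQ_{gasoline} = (15320 − 17340)/avg = -2020/16330 = -0.123698…
%ΔP_{cars} = (62100 − 49600)/avg = 12500/55850 = 0.223813…
E_cross = (-2020/16330) / (12500/55850) = -0.5526…
E_cross < 0 ⇒ the goods are complements.

-0.55; complements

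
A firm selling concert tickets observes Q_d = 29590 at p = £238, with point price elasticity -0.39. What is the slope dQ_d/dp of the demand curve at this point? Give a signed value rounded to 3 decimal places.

-48.488

Ed = (dQ_d/dp)·(p/Q_d) ⇒ dQ_d/dp = Ed·Q_d/p = (-0.39)·29590/238 = -48.48781…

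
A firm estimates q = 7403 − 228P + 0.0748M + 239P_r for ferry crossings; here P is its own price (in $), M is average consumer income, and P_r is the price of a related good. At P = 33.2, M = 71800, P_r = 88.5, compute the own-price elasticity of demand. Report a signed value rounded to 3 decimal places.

At the given values, q = 7403 − 228(33.2) + 0.0748(71800) + 239(88.5) = 26355.54.
∂q/∂P = −228.
E = (-228) × (33.2/26355.54) = -0.28721…

-0.287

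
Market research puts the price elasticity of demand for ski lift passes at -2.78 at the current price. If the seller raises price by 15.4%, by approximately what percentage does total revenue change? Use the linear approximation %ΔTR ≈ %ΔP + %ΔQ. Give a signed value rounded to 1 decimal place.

-27.4%

%ΔQ ≈ Ed × %ΔP = (-2.78) × (+15.4%) = -42.8120%
%ΔTR ≈ %ΔP + %ΔQ = (+15.4%) + (-42.8120%) = -27.4120%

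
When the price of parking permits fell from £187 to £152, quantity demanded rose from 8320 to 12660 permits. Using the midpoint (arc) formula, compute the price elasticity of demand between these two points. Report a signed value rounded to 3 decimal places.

%ΔQ = (12660 − 8320) / [(8320 + 12660)/2] = 4340/10490 = 0.413727…
%ΔP = (152 − 187) / [(187 + 152)/2] = -35/169.5 = -0.206489…
Arc Ed = %ΔQ / %ΔP = (4340/10490) / (-35/169.5) = -2.00362…

-2.004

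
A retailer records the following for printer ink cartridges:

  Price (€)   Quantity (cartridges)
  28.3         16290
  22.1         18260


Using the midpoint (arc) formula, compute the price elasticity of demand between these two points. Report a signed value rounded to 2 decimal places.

%ΔQ = (18260 − 16290) / [(16290 + 18260)/2] = 1970/17275 = 0.114037…
%ΔP = (22.1 − 28.3) / [(28.3 + 22.1)/2] = -6.2/25.2 = -0.246031…
Arc Ed = %ΔQ / %ΔP = (1970/17275) / (-6.2/25.2) = -0.4635…

-0.46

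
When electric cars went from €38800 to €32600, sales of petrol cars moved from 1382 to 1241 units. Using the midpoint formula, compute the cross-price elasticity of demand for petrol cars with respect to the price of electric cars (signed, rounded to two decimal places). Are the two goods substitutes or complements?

%ΔQ_{petrol cars} = (1241 − 1382)/avg = -141/1311.5 = -0.107510…
%ΔP_{electric cars} = (32600 − 38800)/avg = -6200/35700 = -0.173669…
E_cross = (-141/1311.5) / (-6200/35700) = 0.6190…
E_cross > 0 ⇒ the goods are substitutes.

0.62; substitutes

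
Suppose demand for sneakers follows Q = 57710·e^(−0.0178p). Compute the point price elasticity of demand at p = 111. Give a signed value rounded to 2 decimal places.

dQ/dp = −0.0178·Q = -142.427. At p = 111, Q = 8001.51.
Ed = (dQ/dp)·(p/Q) = (-142.427) × (111/8001.51) = -1.9758

-1.98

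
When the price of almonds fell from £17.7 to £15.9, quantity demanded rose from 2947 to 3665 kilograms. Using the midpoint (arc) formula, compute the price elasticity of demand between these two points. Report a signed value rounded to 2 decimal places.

%ΔQ = (3665 − 2947) / [(2947 + 3665)/2] = 718/3306 = 0.217180…
%ΔP = (15.9 − 17.7) / [(17.7 + 15.9)/2] = -1.8/16.8 = -0.107142…
Arc Ed = %ΔQ / %ΔP = (718/3306) / (-1.8/16.8) = -2.0270…

-2.03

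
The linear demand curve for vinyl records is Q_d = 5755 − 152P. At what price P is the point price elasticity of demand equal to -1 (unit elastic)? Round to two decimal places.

18.93

Ed = −152P/(5755 − 152P). Set this equal to -1:
152P = 1·(5755 − 152P) ⇒ 152P(1 + 1) = 1·5755
P = 1·5755 / (152·2) = 18.9309…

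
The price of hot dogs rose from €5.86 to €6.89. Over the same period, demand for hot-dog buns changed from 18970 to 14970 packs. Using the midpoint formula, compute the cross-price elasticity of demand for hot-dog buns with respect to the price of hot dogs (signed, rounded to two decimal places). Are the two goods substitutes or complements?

%ΔQ_{hot-dog buns} = (14970 − 18970)/avg = -4000/16970 = -0.235710…
%ΔP_{hot dogs} = (6.89 − 5.86)/avg = 1.03/6.375 = 0.161568…
E_cross = (-4000/16970) / (1.03/6.375) = -1.4588…
E_cross < 0 ⇒ the goods are complements.

-1.46; complements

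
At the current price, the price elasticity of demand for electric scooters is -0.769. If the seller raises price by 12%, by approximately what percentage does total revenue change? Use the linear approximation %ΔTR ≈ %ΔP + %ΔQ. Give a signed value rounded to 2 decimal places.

%ΔQ ≈ Ed × %ΔP = (-0.769) × (+12%) = -9.2280%
%ΔTR ≈ %ΔP + %ΔQ = (+12%) + (-9.2280%) = +2.7720%

+2.77%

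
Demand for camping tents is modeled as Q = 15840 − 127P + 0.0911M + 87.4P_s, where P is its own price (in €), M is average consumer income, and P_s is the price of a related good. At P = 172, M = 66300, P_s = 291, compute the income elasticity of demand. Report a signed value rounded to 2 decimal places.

0.24

At the given values, Q = 15840 − 127(172) + 0.0911(66300) + 87.4(291) = 25469.33.
∂Q/∂M = 0.0911.
E = (0.0911) × (66300/25469.33) = 0.2371…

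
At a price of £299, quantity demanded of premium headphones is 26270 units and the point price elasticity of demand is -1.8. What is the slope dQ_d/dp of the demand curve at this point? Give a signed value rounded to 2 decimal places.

Ed = (dQ_d/dp)·(p/Q_d) ⇒ dQ_d/dp = Ed·Q_d/p = (-1.8)·26270/299 = -158.1471…

-158.15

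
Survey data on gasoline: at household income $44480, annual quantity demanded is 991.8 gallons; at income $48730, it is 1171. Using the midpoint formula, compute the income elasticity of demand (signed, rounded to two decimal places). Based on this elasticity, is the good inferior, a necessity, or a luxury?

%ΔQ = (1171 − 991.8)/[( 991.8 + 1171)/2] = 179.2/1081.4 = 0.165711…
%ΔIncome = (48730 − 44480)/[( 44480 + 48730)/2] = 4250/46605 = 0.091191…
E_income = (179.2/1081.4) / (4250/46605) = 1.8171…
E_income > 1 ⇒ normal good, luxury.

1.82; luxury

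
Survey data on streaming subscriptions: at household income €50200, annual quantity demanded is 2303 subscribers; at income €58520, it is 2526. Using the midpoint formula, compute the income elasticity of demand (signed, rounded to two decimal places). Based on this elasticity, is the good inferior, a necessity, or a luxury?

%ΔQ = (2526 − 2303)/[( 2303 + 2526)/2] = 223/2414.5 = 0.092358…
%ΔIncome = (58520 − 50200)/[( 50200 + 58520)/2] = 8320/54360 = 0.153053…
E_income = (223/2414.5) / (8320/54360) = 0.6034…
0 < E_income < 1 ⇒ normal good, necessity.

0.60; necessity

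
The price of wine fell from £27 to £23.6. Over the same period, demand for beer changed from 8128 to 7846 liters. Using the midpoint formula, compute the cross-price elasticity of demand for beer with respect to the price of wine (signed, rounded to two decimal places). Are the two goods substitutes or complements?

%ΔQ_{beer} = (7846 − 8128)/avg = -282/7987 = -0.035307…
%ΔP_{wine} = (23.6 − 27)/avg = -3.4/25.3 = -0.134387…
E_cross = (-282/7987) / (-3.4/25.3) = 0.2627…
E_cross > 0 ⇒ the goods are substitutes.

0.26; substitutes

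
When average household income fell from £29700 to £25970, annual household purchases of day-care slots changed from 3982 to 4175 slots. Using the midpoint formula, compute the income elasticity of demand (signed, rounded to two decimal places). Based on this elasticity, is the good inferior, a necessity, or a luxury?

%ΔQ = (4175 − 3982)/[( 3982 + 4175)/2] = 193/4078.5 = 0.047321…
%ΔIncome = (25970 − 29700)/[( 29700 + 25970)/2] = -3730/27835 = -0.134003…
E_income = (193/4078.5) / (-3730/27835) = -0.3531…
E_income < 0 ⇒ inferior good.

-0.35; inferior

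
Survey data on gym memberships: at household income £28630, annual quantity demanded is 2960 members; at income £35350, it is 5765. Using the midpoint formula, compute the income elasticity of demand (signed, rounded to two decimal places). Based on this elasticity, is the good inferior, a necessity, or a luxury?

3.06; luxury

%ΔQ = (5765 − 2960)/[( 2960 + 5765)/2] = 2805/4362.5 = 0.642979…
%ΔIncome = (35350 − 28630)/[( 28630 + 35350)/2] = 6720/31990 = 0.210065…
E_income = (2805/4362.5) / (6720/31990) = 3.0608…
E_income > 1 ⇒ normal good, luxury.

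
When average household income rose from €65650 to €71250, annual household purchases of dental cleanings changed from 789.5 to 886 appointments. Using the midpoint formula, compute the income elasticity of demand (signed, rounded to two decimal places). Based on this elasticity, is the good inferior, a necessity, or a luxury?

%ΔQ = (886 − 789.5)/[( 789.5 + 886)/2] = 96.5/837.75 = 0.115189…
%ΔIncome = (71250 − 65650)/[( 65650 + 71250)/2] = 5600/68450 = 0.081811…
E_income = (96.5/837.75) / (5600/68450) = 1.4079…
E_income > 1 ⇒ normal good, luxury.

1.41; luxury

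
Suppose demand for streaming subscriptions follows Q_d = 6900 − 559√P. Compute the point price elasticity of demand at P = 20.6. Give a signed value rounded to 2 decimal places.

dQ_d/dP = −559/(2√P) = -61.5812. At P = 20.6, Q_d = 4362.85.
Ed = (dQ_d/dP)·(P/Q_d) = (-61.5812) × (20.6/4362.85) = -0.2907…

-0.29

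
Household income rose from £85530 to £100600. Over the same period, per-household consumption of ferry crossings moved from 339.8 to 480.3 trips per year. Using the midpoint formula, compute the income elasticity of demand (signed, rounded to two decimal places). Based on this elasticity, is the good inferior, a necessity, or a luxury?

2.12; luxury

%ΔQ = (480.3 − 339.8)/[( 339.8 + 480.3)/2] = 140.5/410.05 = 0.342641…
%ΔIncome = (100600 − 85530)/[( 85530 + 100600)/2] = 15070/93065 = 0.161929…
E_income = (140.5/410.05) / (15070/93065) = 2.1159…
E_income > 1 ⇒ normal good, luxury.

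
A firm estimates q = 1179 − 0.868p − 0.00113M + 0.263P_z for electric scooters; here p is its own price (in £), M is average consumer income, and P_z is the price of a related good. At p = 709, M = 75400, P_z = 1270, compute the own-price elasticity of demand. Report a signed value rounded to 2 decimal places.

-0.76

At the given values, q = 1179 − 0.868(709) − 0.00113(75400) + 0.263(1270) = 812.396.
∂q/∂p = −0.868.
E = (-0.868) × (709/812.396) = -0.7575…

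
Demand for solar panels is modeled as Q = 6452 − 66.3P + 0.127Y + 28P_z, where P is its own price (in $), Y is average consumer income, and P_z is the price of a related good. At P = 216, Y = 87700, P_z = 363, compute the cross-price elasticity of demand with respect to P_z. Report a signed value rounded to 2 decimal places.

At the given values, Q = 6452 − 66.3(216) + 0.127(87700) + 28(363) = 13433.1.
∂Q/∂P_z = 28.
E = (28) × (363/13433.1) = 0.7566…

0.76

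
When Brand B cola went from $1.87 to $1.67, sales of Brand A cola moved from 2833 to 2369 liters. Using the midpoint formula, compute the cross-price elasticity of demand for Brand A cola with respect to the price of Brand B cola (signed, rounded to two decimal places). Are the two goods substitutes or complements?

1.58; substitutes

%ΔQ_{Brand A cola} = (2369 − 2833)/avg = -464/2601 = -0.178392…
%ΔP_{Brand B cola} = (1.67 − 1.87)/avg = -0.2/1.77 = -0.112994…
E_cross = (-464/2601) / (-0.2/1.77) = 1.5787…
E_cross > 0 ⇒ the goods are substitutes.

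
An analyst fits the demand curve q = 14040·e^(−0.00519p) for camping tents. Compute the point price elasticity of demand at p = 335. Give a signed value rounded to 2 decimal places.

-1.74

dq/dp = −0.00519·q = -12.807. At p = 335, q = 2467.64.
Ed = (dq/dp)·(p/q) = (-12.807) × (335/2467.64) = -1.7386…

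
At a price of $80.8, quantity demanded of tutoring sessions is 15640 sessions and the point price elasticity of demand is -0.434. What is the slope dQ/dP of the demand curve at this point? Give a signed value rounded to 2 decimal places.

-84.01

Ed = (dQ/dP)·(P/Q) ⇒ dQ/dP = Ed·Q/P = (-0.434)·15640/80.8 = -84.0069…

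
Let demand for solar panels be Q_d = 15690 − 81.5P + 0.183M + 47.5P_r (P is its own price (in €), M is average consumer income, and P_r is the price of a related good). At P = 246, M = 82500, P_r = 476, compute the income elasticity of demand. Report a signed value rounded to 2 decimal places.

0.45

At the given values, Q_d = 15690 − 81.5(246) + 0.183(82500) + 47.5(476) = 33348.5.
∂Q_d/∂M = 0.183.
E = (0.183) × (82500/33348.5) = 0.4527…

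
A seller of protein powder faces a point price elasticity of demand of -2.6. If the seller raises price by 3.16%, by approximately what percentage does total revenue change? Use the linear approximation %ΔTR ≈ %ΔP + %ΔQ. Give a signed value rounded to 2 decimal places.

%ΔQ ≈ Ed × %ΔP = (-2.6) × (+3.16%) = -8.2160%
%ΔTR ≈ %ΔP + %ΔQ = (+3.16%) + (-8.2160%) = -5.0560%

-5.06%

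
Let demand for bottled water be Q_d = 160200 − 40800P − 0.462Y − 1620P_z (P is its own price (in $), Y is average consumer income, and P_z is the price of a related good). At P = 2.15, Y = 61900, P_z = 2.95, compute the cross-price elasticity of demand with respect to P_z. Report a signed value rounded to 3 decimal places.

At the given values, Q_d = 160200 − 40800(2.15) − 0.462(61900) − 1620(2.95) = 39103.2.
∂Q_d/∂P_z = -1620.
E = (-1620) × (2.95/39103.2) = -0.12221…

-0.122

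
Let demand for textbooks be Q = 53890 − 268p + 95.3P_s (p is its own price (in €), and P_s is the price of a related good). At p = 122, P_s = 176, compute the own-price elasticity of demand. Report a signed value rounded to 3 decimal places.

-0.861

At the given values, Q = 53890 − 268(122) + 95.3(176) = 37966.8.
∂Q/∂p = −268.
E = (-268) × (122/37966.8) = -0.86117…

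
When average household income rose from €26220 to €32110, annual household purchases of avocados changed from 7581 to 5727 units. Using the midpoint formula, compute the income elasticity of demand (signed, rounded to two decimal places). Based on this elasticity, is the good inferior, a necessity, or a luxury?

%ΔQ = (5727 − 7581)/[( 7581 + 5727)/2] = -1854/6654 = -0.278629…
%ΔIncome = (32110 − 26220)/[( 26220 + 32110)/2] = 5890/29165 = 0.201954…
E_income = (-1854/6654) / (5890/29165) = -1.3796…
E_income < 0 ⇒ inferior good.

-1.38; inferior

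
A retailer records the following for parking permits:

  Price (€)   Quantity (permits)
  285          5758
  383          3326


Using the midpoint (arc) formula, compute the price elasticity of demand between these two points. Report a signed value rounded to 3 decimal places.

-1.825

%ΔQ = (3326 − 5758) / [(5758 + 3326)/2] = -2432/4542 = -0.535446…
%ΔP = (383 − 285) / [(285 + 383)/2] = 98/334 = 0.293413…
Arc Ed = %ΔQ / %ΔP = (-2432/4542) / (98/334) = -1.82489…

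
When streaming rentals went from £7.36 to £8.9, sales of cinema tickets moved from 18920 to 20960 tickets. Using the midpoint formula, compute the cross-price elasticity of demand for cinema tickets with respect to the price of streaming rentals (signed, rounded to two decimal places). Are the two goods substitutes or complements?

0.54; substitutes

%ΔQ_{cinema tickets} = (20960 − 18920)/avg = 2040/19940 = 0.102306…
%ΔP_{streaming rentals} = (8.9 − 7.36)/avg = 1.54/8.13 = 0.189421…
E_cross = (2040/19940) / (1.54/8.13) = 0.5401…
E_cross > 0 ⇒ the goods are substitutes.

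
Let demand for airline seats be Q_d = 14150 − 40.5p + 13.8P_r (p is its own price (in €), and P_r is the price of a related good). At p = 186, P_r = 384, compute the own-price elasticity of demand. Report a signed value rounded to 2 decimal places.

At the given values, Q_d = 14150 − 40.5(186) + 13.8(384) = 11916.2.
∂Q_d/∂p = −40.5.
E = (-40.5) × (186/11916.2) = -0.6321…

-0.63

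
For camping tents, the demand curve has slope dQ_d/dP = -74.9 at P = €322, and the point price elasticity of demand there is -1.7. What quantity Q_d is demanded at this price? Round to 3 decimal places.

Ed = (dQ_d/dP)·(P/Q_d) ⇒ Q_d = (dQ_d/dP)·P/Ed = (-74.9)·322/(-1.7) = 14186.94117…

14186.941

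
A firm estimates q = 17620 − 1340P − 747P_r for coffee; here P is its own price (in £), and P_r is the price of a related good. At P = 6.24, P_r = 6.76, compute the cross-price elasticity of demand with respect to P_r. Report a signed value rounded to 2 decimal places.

At the given values, q = 17620 − 1340(6.24) − 747(6.76) = 4208.68.
∂q/∂P_r = -747.
E = (-747) × (6.76/4208.68) = -1.1998…

-1.20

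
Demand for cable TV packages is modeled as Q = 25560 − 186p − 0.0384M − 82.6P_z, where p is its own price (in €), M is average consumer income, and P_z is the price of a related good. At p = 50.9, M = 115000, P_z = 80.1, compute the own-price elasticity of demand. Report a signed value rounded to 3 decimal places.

At the given values, Q = 25560 − 186(50.9) − 0.0384(115000) − 82.6(80.1) = 5060.34.
∂Q/∂p = −186.
E = (-186) × (50.9/5060.34) = -1.87090…

-1.871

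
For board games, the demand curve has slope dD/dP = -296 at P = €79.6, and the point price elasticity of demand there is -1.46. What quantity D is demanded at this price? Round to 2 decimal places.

16138.08

Ed = (dD/dP)·(P/D) ⇒ D = (dD/dP)·P/Ed = (-296)·79.6/(-1.46) = 16138.0821…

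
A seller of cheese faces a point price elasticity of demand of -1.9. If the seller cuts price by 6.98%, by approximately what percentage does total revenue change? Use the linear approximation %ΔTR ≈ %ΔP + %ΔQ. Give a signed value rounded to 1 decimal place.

%ΔQ ≈ Ed × %ΔP = (-1.9) × (-6.98%) = +13.2620%
%ΔTR ≈ %ΔP + %ΔQ = (-6.98%) + (+13.2620%) = +6.2820%

+6.3%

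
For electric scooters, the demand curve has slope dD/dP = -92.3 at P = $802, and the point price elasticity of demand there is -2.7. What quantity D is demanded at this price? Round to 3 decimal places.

Ed = (dD/dP)·(P/D) ⇒ D = (dD/dP)·P/Ed = (-92.3)·802/(-2.7) = 27416.51851…

27416.519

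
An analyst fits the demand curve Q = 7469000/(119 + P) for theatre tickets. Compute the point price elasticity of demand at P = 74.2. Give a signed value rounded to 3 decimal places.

dQ/dP = −7469000/(119 + P)² = -200.101. At P = 74.2, Q = 38659.4.
Ed = (dQ/dP)·(P/Q) = (-200.101) × (74.2/38659.4) = -0.38405…

-0.384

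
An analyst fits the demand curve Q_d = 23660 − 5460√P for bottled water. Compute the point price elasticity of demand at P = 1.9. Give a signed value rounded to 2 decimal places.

dQ_d/dP = −5460/(2√P) = -1980.55. At P = 1.9, Q_d = 16133.9.
Ed = (dQ_d/dP)·(P/Q_d) = (-1980.55) × (1.9/16133.9) = -0.2332…

-0.23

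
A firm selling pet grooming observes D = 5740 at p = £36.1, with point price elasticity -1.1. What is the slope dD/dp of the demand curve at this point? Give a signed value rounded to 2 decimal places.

Ed = (dD/dp)·(p/D) ⇒ dD/dp = Ed·D/p = (-1.1)·5740/36.1 = -174.9030…

-174.90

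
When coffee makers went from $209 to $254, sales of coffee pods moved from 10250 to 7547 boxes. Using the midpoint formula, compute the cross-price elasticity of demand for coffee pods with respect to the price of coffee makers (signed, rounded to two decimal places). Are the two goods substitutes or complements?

%ΔQ_{coffee pods} = (7547 − 10250)/avg = -2703/8898.5 = -0.303759…
%ΔP_{coffee makers} = (254 − 209)/avg = 45/231.5 = 0.194384…
E_cross = (-2703/8898.5) / (45/231.5) = -1.5626…
E_cross < 0 ⇒ the goods are complements.

-1.56; complements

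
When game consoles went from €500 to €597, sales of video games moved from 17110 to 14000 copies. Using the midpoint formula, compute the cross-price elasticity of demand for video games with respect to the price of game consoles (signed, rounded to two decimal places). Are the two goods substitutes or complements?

-1.13; complements

%ΔQ_{video games} = (14000 − 17110)/avg = -3110/15555 = -0.199935…
%ΔP_{game consoles} = (597 − 500)/avg = 97/548.5 = 0.176845…
E_cross = (-3110/15555) / (97/548.5) = -1.1305…
E_cross < 0 ⇒ the goods are complements.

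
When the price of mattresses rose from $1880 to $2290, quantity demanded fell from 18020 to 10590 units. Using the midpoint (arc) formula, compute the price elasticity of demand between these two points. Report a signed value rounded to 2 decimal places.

%ΔQ = (10590 − 18020) / [(18020 + 10590)/2] = -7430/14305 = -0.519398…
%ΔP = (2290 − 1880) / [(1880 + 2290)/2] = 410/2085 = 0.196642…
Arc Ed = %ΔQ / %ΔP = (-7430/14305) / (410/2085) = -2.6413…

-2.64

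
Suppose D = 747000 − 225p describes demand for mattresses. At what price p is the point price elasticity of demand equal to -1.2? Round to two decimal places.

1810.91

Ed = −225p/(747000 − 225p). Set this equal to -1.2:
225p = 1.2·(747000 − 225p) ⇒ 225p(1 + 1.2) = 1.2·747000
p = 1.2·747000 / (225·2.2) = 1810.9090…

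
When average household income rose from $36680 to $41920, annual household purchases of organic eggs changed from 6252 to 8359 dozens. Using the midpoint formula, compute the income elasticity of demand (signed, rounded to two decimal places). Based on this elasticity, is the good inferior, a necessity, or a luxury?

%ΔQ = (8359 − 6252)/[( 6252 + 8359)/2] = 2107/7305.5 = 0.288412…
%ΔIncome = (41920 − 36680)/[( 36680 + 41920)/2] = 5240/39300 = 0.133333…
E_income = (2107/7305.5) / (5240/39300) = 2.1630…
E_income > 1 ⇒ normal good, luxury.

2.16; luxury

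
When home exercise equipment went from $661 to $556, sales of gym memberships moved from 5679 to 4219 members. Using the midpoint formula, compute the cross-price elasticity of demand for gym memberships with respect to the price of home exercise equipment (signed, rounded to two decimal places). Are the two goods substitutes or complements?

%ΔQ_{gym memberships} = (4219 − 5679)/avg = -1460/4949 = -0.295009…
%ΔP_{home exercise equipment} = (556 − 661)/avg = -105/608.5 = -0.172555…
E_cross = (-1460/4949) / (-105/608.5) = 1.7096…
E_cross > 0 ⇒ the goods are substitutes.

1.71; substitutes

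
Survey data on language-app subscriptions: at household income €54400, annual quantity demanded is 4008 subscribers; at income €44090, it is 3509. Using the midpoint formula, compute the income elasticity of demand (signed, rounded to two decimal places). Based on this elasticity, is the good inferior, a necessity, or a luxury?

0.63; necessity

%ΔQ = (3509 − 4008)/[( 4008 + 3509)/2] = -499/3758.5 = -0.132765…
%ΔIncome = (44090 − 54400)/[( 54400 + 44090)/2] = -10310/49245 = -0.209361…
E_income = (-499/3758.5) / (-10310/49245) = 0.6341…
0 < E_income < 1 ⇒ normal good, necessity.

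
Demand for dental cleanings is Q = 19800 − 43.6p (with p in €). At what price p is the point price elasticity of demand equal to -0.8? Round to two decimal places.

Ed = −43.6p/(19800 − 43.6p). Set this equal to -0.8:
43.6p = 0.8·(19800 − 43.6p) ⇒ 43.6p(1 + 0.8) = 0.8·19800
p = 0.8·19800 / (43.6·1.8) = 201.8348…

201.83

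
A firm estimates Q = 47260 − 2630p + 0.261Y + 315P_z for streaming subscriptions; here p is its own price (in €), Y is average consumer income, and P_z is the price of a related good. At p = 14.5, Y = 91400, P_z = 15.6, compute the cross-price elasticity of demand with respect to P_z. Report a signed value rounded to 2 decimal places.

At the given values, Q = 47260 − 2630(14.5) + 0.261(91400) + 315(15.6) = 37894.4.
∂Q/∂P_z = 315.
E = (315) × (15.6/37894.4) = 0.1296…

0.13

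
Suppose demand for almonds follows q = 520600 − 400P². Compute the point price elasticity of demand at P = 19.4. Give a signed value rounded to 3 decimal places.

-0.814

dq/dP = −2·400·P = -15520. At P = 19.4, q = 370056.
Ed = (dq/dP)·(P/q) = (-15520) × (19.4/370056) = -0.81362…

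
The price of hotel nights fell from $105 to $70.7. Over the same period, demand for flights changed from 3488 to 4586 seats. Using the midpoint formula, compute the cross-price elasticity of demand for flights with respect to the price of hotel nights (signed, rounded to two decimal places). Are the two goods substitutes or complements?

-0.70; complements

%ΔQ_{flights} = (4586 − 3488)/avg = 1098/4037 = 0.271984…
%ΔP_{hotel nights} = (70.7 − 105)/avg = -34.3/87.85 = -0.390438…
E_cross = (1098/4037) / (-34.3/87.85) = -0.6966…
E_cross < 0 ⇒ the goods are complements.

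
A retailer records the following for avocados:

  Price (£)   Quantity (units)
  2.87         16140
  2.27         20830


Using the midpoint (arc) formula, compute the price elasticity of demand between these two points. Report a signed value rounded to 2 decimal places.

-1.09

%ΔQ = (20830 − 16140) / [(16140 + 20830)/2] = 4690/18485 = 0.253719…
%ΔP = (2.27 − 2.87) / [(2.87 + 2.27)/2] = -0.6/2.57 = -0.233463…
Arc Ed = %ΔQ / %ΔP = (4690/18485) / (-0.6/2.57) = -1.0867…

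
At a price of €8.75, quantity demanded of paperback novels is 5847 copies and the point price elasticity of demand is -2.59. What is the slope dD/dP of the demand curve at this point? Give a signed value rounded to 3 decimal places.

-1730.712

Ed = (dD/dP)·(P/D) ⇒ dD/dP = Ed·D/P = (-2.59)·5847/8.75 = -1730.712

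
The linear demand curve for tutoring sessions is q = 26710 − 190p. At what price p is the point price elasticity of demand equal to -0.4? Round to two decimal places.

Ed = −190p/(26710 − 190p). Set this equal to -0.4:
190p = 0.4·(26710 − 190p) ⇒ 190p(1 + 0.4) = 0.4·26710
p = 0.4·26710 / (190·1.4) = 40.1654…

40.17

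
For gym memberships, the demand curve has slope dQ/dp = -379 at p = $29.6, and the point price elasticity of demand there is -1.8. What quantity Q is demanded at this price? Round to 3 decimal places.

Ed = (dQ/dp)·(p/Q) ⇒ Q = (dQ/dp)·p/Ed = (-379)·29.6/(-1.8) = 6232.44444…

6232.444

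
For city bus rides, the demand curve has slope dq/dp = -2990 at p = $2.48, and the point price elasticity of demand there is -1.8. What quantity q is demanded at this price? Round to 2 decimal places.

Ed = (dq/dp)·(p/q) ⇒ q = (dq/dp)·p/Ed = (-2990)·2.48/(-1.8) = 4119.5555…

4119.56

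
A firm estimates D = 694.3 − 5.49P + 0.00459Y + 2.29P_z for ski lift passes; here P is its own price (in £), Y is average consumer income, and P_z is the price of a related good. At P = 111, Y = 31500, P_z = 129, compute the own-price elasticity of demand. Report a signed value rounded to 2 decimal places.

At the given values, D = 694.3 − 5.49(111) + 0.00459(31500) + 2.29(129) = 524.905.
∂D/∂P = −5.49.
E = (-5.49) × (111/524.905) = -1.1609…

-1.16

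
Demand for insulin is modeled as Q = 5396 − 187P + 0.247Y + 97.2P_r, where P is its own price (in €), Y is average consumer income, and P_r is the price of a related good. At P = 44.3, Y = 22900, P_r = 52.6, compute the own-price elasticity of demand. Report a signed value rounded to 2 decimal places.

At the given values, Q = 5396 − 187(44.3) + 0.247(22900) + 97.2(52.6) = 7880.92.
∂Q/∂P = −187.
E = (-187) × (44.3/7880.92) = -1.0511…

-1.05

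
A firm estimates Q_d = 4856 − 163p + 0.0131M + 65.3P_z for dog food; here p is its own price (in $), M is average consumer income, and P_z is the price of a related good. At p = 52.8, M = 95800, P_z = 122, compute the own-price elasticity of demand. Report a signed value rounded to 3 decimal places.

At the given values, Q_d = 4856 − 163(52.8) + 0.0131(95800) + 65.3(122) = 5471.18.
∂Q_d/∂p = −163.
E = (-163) × (52.8/5471.18) = -1.57304…

-1.573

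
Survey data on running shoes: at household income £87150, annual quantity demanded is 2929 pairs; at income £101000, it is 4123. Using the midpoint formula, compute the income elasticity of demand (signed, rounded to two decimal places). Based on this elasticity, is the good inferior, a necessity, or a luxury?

%ΔQ = (4123 − 2929)/[( 2929 + 4123)/2] = 1194/3526 = 0.338627…
%ΔIncome = (101000 − 87150)/[( 87150 + 101000)/2] = 13850/94075 = 0.147222…
E_income = (1194/3526) / (13850/94075) = 2.3000…
E_income > 1 ⇒ normal good, luxury.

2.30; luxury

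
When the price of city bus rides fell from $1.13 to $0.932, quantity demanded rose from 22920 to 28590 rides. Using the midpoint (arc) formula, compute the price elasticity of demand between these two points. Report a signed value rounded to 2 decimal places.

-1.15

%ΔQ = (28590 − 22920) / [(22920 + 28590)/2] = 5670/25755 = 0.220151…
%ΔP = (0.932 − 1.13) / [(1.13 + 0.932)/2] = -0.198/1.031 = -0.192046…
Arc Ed = %ΔQ / %ΔP = (5670/25755) / (-0.198/1.031) = -1.1463…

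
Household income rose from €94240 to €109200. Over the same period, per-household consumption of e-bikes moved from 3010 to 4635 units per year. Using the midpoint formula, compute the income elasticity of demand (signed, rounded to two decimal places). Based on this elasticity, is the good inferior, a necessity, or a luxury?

2.89; luxury

%ΔQ = (4635 − 3010)/[( 3010 + 4635)/2] = 1625/3822.5 = 0.425114…
%ΔIncome = (109200 − 94240)/[( 94240 + 109200)/2] = 14960/101720 = 0.147070…
E_income = (1625/3822.5) / (14960/101720) = 2.8905…
E_income > 1 ⇒ normal good, luxury.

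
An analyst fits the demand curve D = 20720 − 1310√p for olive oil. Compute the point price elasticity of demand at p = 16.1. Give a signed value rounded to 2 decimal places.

-0.17

dD/dp = −1310/(2√p) = -163.241. At p = 16.1, D = 15463.7.
Ed = (dD/dp)·(p/D) = (-163.241) × (16.1/15463.7) = -0.1699…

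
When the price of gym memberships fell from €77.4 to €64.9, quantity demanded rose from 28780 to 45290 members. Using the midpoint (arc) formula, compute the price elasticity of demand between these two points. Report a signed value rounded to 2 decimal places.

-2.54

%ΔQ = (45290 − 28780) / [(28780 + 45290)/2] = 16510/37035 = 0.445794…
%ΔP = (64.9 − 77.4) / [(77.4 + 64.9)/2] = -12.5/71.15 = -0.175685…
Arc Ed = %ΔQ / %ΔP = (16510/37035) / (-12.5/71.15) = -2.5374…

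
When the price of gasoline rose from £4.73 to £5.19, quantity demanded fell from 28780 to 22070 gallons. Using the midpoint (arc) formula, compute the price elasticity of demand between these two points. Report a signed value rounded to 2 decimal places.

-2.85

%ΔQ = (22070 − 28780) / [(28780 + 22070)/2] = -6710/25425 = -0.263913…
%ΔP = (5.19 − 4.73) / [(4.73 + 5.19)/2] = 0.46/4.96 = 0.092741…
Arc Ed = %ΔQ / %ΔP = (-6710/25425) / (0.46/4.96) = -2.8456…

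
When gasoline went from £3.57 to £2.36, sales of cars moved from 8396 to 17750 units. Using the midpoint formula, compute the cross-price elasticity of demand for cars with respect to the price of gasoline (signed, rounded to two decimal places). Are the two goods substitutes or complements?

%ΔQ_{cars} = (17750 − 8396)/avg = 9354/13073 = 0.715520…
%ΔP_{gasoline} = (2.36 − 3.57)/avg = -1.21/2.965 = -0.408094…
E_cross = (9354/13073) / (-1.21/2.965) = -1.7533…
E_cross < 0 ⇒ the goods are complements.

-1.75; complements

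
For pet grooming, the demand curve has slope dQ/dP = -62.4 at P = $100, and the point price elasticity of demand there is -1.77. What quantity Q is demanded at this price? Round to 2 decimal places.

Ed = (dQ/dP)·(P/Q) ⇒ Q = (dQ/dP)·P/Ed = (-62.4)·100/(-1.77) = 3525.4237…

3525.42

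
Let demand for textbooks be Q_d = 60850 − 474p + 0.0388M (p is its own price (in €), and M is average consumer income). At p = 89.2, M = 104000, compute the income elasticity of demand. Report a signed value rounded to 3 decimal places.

At the given values, Q_d = 60850 − 474(89.2) + 0.0388(104000) = 22604.4.
∂Q_d/∂M = 0.0388.
E = (0.0388) × (104000/22604.4) = 0.17851…

0.179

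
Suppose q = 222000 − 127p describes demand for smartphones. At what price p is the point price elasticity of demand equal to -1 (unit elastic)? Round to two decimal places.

874.02

Ed = −127p/(222000 − 127p). Set this equal to -1:
127p = 1·(222000 − 127p) ⇒ 127p(1 + 1) = 1·222000
p = 1·222000 / (127·2) = 874.0157…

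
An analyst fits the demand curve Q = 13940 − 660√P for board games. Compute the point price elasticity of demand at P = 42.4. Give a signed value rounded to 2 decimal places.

-0.22

dQ/dP = −660/(2√P) = -50.6793. At P = 42.4, Q = 9642.39.
Ed = (dQ/dP)·(P/Q) = (-50.6793) × (42.4/9642.39) = -0.2228…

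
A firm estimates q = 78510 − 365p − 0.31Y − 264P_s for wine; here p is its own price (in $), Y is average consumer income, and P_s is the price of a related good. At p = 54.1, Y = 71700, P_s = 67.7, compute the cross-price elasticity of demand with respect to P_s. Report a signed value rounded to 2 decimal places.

-0.96

At the given values, q = 78510 − 365(54.1) − 0.31(71700) − 264(67.7) = 18663.7.
∂q/∂P_s = -264.
E = (-264) × (67.7/18663.7) = -0.9576…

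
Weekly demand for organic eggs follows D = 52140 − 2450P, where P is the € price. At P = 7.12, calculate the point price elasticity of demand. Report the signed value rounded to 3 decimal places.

-0.503

dD/dP = −2450. At P = 7.12, D = 52140 − 2450(7.12) = 34696.
Ed = (dD/dP)·(P/D) = −2450 × (7.12/34696) = -0.50276…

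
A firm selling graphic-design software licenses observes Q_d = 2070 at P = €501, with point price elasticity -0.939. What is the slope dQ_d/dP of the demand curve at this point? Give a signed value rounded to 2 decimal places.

-3.88

Ed = (dQ_d/dP)·(P/Q_d) ⇒ dQ_d/dP = Ed·Q_d/P = (-0.939)·2070/501 = -3.8797…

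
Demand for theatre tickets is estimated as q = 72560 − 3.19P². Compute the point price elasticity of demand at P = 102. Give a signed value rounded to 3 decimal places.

-1.686

dq/dP = −2·3.19·P = -650.76. At P = 102, q = 39371.24.
Ed = (dq/dP)·(P/q) = (-650.76) × (102/39371.24) = -1.68593…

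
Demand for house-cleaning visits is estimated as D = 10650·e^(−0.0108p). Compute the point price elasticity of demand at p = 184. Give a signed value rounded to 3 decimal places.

-1.987

dD/dp = −0.0108·D = -15.7668. At p = 184, D = 1459.89.
Ed = (dD/dp)·(p/D) = (-15.7668) × (184/1459.89) = -1.9872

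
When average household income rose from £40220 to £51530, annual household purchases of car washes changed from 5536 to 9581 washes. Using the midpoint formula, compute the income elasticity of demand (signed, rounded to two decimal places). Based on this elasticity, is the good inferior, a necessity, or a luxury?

2.17; luxury

%ΔQ = (9581 − 5536)/[( 5536 + 9581)/2] = 4045/7558.5 = 0.535159…
%ΔIncome = (51530 − 40220)/[( 40220 + 51530)/2] = 11310/45875 = 0.246539…
E_income = (4045/7558.5) / (11310/45875) = 2.1706…
E_income > 1 ⇒ normal good, luxury.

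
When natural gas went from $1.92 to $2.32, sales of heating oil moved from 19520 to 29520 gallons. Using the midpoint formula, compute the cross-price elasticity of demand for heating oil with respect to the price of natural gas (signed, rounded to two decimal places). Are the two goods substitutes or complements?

2.16; substitutes

%ΔQ_{heating oil} = (29520 − 19520)/avg = 10000/24520 = 0.407830…
%ΔP_{natural gas} = (2.32 − 1.92)/avg = 0.4/2.12 = 0.188679…
E_cross = (10000/24520) / (0.4/2.12) = 2.1615…
E_cross > 0 ⇒ the goods are substitutes.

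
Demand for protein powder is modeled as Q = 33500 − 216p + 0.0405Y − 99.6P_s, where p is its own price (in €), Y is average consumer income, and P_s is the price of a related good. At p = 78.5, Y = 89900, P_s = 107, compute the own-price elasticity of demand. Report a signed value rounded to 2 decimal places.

At the given values, Q = 33500 − 216(78.5) + 0.0405(89900) − 99.6(107) = 9527.75.
∂Q/∂p = −216.
E = (-216) × (78.5/9527.75) = -1.7796…

-1.78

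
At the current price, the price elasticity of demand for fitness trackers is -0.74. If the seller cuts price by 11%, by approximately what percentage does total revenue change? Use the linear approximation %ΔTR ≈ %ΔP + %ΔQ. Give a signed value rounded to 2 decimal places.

%ΔQ ≈ Ed × %ΔP = (-0.74) × (-11%) = +8.1400%
%ΔTR ≈ %ΔP + %ΔQ = (-11%) + (+8.1400%) = -2.8600%

-2.86%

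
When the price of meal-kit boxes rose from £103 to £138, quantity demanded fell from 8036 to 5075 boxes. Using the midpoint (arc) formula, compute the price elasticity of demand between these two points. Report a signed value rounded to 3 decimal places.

%ΔQ = (5075 − 8036) / [(8036 + 5075)/2] = -2961/6555.5 = -0.451681…
%ΔP = (138 − 103) / [(103 + 138)/2] = 35/120.5 = 0.290456…
Arc Ed = %ΔQ / %ΔP = (-2961/6555.5) / (35/120.5) = -1.55507…

-1.555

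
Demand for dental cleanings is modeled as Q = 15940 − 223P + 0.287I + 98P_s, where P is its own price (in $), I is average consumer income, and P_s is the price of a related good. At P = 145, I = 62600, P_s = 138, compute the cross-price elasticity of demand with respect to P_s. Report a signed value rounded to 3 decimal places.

At the given values, Q = 15940 − 223(145) + 0.287(62600) + 98(138) = 15095.2.
∂Q/∂P_s = 98.
E = (98) × (138/15095.2) = 0.89591…

0.896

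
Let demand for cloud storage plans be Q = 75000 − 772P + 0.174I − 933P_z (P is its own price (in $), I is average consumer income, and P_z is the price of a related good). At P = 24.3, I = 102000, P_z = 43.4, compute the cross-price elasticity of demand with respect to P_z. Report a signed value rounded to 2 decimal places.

At the given values, Q = 75000 − 772(24.3) + 0.174(102000) − 933(43.4) = 33496.2.
∂Q/∂P_z = -933.
E = (-933) × (43.4/33496.2) = -1.2088…

-1.21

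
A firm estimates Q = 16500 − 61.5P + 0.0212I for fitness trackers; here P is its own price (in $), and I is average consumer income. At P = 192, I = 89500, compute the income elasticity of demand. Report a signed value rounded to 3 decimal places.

At the given values, Q = 16500 − 61.5(192) + 0.0212(89500) = 6589.4.
∂Q/∂I = 0.0212.
E = (0.0212) × (89500/6589.4) = 0.28794…

0.288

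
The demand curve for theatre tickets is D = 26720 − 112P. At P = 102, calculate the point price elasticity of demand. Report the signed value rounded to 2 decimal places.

dD/dP = −112. At P = 102, D = 26720 − 112(102) = 15296.
Ed = (dD/dP)·(P/D) = −112 × (102/15296) = -0.7468…

-0.75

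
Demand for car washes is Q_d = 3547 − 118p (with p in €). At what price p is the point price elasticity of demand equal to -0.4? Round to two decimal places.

8.59

Ed = −118p/(3547 − 118p). Set this equal to -0.4:
118p = 0.4·(3547 − 118p) ⇒ 118p(1 + 0.4) = 0.4·3547
p = 0.4·3547 / (118·1.4) = 8.5883…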